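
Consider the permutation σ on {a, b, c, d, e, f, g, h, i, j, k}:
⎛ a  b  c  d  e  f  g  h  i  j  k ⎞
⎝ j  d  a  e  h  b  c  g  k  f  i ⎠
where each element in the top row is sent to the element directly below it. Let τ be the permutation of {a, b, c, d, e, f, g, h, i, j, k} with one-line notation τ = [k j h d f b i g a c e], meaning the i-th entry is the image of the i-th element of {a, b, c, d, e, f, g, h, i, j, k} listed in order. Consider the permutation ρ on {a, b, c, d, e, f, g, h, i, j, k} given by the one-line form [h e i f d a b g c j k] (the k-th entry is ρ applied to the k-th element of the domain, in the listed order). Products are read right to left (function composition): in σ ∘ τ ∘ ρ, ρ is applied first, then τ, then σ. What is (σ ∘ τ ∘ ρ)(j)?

Apply the permutations in order: ρ(j) = j, then τ(j) = c, then σ(c) = a. So (σ ∘ τ ∘ ρ)(j) = a.

a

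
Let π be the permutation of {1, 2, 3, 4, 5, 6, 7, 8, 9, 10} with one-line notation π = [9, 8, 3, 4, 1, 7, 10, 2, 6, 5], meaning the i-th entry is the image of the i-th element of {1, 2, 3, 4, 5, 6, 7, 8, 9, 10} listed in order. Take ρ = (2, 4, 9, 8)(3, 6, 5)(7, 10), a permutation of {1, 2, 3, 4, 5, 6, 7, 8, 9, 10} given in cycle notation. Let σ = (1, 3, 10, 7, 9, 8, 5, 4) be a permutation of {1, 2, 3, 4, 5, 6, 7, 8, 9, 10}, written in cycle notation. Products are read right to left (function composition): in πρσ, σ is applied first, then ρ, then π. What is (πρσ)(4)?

9

Apply the permutations in order: σ(4) = 1, then ρ(1) = 1, then π(1) = 9. So (πρσ)(4) = 9.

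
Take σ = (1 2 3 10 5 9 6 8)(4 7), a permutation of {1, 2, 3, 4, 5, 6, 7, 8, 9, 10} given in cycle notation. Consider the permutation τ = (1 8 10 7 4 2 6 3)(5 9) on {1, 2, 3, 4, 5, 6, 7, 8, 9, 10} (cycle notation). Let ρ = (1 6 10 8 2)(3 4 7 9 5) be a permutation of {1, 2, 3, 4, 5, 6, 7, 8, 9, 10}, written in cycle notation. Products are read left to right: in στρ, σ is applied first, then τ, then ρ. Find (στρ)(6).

Apply the permutations in order: σ(6) = 8, then τ(8) = 10, then ρ(10) = 8. So (στρ)(6) = 8.

8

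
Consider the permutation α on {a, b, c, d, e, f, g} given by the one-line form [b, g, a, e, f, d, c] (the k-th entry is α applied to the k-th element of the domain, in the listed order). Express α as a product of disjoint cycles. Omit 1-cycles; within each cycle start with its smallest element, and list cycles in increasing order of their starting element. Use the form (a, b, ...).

(a, b, g, c)(d, e, f)

Iterating α from a gives a → b → g → c → a; that is the 4-cycle (a, b, g, c).
Continuing from each remaining unvisited element yields (a, b, g, c)(d, e, f).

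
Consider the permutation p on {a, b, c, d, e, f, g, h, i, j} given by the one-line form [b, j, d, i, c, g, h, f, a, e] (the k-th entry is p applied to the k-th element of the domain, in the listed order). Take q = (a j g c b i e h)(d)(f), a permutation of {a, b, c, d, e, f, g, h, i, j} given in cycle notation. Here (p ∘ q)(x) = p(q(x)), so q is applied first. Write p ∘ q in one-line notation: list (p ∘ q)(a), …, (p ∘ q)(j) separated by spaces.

e a j i f g d b c h

For each element, apply q then p: a → j → e; b → i → a; c → b → j; d → d → i; e → h → f; f → f → g; g → c → d; h → a → b; i → e → c; j → g → h.
So p ∘ q in one-line form is e a j i f g d b c h.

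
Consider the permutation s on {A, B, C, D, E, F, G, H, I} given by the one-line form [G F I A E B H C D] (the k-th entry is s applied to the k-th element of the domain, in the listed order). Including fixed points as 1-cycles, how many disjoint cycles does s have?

The cycle decomposition is (A, G, H, C, I, D)(B, F)(E), which has 3 cycles (counting 1-cycles).

3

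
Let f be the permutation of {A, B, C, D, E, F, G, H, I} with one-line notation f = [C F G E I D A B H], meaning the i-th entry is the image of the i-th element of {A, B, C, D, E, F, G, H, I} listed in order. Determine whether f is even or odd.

In disjoint-cycle form the cycle lengths are 6, 3.
A cycle of length ℓ contributes ℓ−1 transpositions, so f is a product of 5 + 2 = 7 transpositions — odd.

odd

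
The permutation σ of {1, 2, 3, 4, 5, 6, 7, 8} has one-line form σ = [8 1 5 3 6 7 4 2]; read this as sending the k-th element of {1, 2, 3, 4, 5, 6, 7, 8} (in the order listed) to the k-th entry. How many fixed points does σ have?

No element satisfies σ(x) = x, so there are 0 fixed points.

0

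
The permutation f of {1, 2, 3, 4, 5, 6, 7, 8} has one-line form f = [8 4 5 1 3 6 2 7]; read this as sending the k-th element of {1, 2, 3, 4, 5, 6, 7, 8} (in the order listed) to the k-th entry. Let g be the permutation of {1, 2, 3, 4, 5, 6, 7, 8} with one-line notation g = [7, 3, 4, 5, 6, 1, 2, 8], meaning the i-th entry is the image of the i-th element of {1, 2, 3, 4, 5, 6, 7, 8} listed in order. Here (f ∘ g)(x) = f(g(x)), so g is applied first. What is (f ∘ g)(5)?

g(5) = 6, then f(6) = 6; composing gives (f ∘ g)(5) = 6.

6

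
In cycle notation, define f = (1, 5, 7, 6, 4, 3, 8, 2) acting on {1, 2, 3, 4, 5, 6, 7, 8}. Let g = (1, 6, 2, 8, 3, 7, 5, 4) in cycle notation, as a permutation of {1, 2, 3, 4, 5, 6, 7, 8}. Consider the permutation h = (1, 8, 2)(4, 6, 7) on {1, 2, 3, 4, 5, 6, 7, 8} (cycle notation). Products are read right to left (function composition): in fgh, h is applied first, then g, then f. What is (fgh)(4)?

Apply the permutations in order: h(4) = 6, then g(6) = 2, then f(2) = 1. So (fgh)(4) = 1.

1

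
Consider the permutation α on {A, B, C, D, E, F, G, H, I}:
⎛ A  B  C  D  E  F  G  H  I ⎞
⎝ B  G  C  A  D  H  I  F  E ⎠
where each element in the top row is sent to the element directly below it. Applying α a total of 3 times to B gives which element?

Tracing B → G → … returns to B after 6 steps, so B lies in a 6-cycle (A, B, G, I, E, D).
Advancing 3 steps from B: B → G → I → E.

E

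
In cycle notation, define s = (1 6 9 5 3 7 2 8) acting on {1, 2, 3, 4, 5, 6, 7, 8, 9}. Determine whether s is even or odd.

The cycle lengths are 8, 1.
A cycle of length ℓ contributes ℓ−1 transpositions, so s is a product of 7 transpositions — odd.

odd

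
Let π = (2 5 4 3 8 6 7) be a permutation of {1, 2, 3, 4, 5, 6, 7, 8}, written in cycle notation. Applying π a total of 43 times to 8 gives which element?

8 lies in the 7-cycle (2 5 4 3 8 6 7).
Since the cycle has length 7, π^43 acts on it the same as π^1 (43 mod 7 = 1).
Advancing 1 step from 8: 8 → 6.

6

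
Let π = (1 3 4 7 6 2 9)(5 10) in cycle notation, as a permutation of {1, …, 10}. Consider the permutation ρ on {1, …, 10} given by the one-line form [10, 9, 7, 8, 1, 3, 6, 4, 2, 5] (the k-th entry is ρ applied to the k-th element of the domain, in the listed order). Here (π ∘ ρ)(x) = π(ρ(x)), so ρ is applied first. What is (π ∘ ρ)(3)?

(π ∘ ρ)(3) = π(ρ(3)). ρ(3) = 7, then π(7) = 6. So (π ∘ ρ)(3) = 6.

6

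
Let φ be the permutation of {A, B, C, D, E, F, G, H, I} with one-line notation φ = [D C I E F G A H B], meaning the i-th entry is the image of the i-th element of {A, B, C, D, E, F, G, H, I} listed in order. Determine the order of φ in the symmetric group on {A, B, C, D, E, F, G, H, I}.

Writing φ as disjoint cycles, the cycle lengths are 5, 3, 1.
The order is lcm(5, 3) = 15.

15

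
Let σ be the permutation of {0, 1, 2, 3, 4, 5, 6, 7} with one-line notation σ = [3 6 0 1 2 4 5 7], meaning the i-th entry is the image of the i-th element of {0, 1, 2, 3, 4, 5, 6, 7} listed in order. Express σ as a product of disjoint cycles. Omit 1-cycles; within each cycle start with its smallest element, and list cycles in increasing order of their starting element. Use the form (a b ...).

(0 3 1 6 5 4 2)

From 0: 0 → 3 → 1 → 6 → 5 → 4 → 2 → 0, closing the cycle (0 3 1 6 5 4 2).
Continuing from each remaining unvisited element yields (0 3 1 6 5 4 2).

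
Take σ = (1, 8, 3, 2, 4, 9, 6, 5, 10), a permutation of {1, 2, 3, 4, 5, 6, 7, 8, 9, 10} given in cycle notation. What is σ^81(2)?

2

2 lies in the 9-cycle (1, 8, 3, 2, 4, 9, 6, 5, 10).
Since the cycle has length 9, σ^81 acts on it the same as σ^0 (81 mod 9 = 0).
So σ^81(2) = 2.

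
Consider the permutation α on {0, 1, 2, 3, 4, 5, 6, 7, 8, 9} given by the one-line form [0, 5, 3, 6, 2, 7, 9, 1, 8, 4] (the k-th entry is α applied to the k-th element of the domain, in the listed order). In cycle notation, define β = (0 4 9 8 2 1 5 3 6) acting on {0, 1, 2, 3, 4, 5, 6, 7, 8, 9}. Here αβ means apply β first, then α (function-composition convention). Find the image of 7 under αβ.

β(7) = 7, then α(7) = 1; composing gives (αβ)(7) = 1.

1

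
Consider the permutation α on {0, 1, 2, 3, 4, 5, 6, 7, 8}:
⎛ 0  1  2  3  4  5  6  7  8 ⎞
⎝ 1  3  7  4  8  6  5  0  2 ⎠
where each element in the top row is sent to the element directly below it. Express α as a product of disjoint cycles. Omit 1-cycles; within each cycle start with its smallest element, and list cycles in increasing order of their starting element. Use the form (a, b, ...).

(0, 1, 3, 4, 8, 2, 7)(5, 6)

Iterating α from 0 gives 0 → 1 → 3 → 4 → 8 → 2 → 7 → 0; that is the 7-cycle (0, 1, 3, 4, 8, 2, 7).
Continuing from each remaining unvisited element yields (0, 1, 3, 4, 8, 2, 7)(5, 6).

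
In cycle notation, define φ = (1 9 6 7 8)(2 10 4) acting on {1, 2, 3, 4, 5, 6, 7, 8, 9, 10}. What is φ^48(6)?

1

6 lies in the 5-cycle (1 9 6 7 8).
On a 5-cycle, φ^5 is the identity, so φ^48 = φ^3 there (48 ≡ 3 mod 5).
Stepping 3 places around the cycle: 6 → 7 → 8 → 1.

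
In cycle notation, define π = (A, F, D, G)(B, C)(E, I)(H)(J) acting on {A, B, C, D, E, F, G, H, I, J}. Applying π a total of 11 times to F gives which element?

A

F lies in the 4-cycle (A, F, D, G).
Since the cycle has length 4, π^11 acts on it the same as π^3 (11 mod 4 = 3).
Stepping 3 places around the cycle: F → D → G → A.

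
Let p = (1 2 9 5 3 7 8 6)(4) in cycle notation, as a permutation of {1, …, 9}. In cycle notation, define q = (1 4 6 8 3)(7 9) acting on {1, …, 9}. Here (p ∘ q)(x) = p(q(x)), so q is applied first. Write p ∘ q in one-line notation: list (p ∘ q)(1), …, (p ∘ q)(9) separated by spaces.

(p ∘ q)(x) = p(q(x)). Computing each image: p(q(1)) = p(4) = 4, p(q(2)) = p(2) = 9, p(q(3)) = p(1) = 2, p(q(4)) = p(6) = 1, p(q(5)) = p(5) = 3, p(q(6)) = p(8) = 6, p(q(7)) = p(9) = 5, p(q(8)) = p(3) = 7, p(q(9)) = p(7) = 8.
Hence p ∘ q = [4 9 2 1 3 6 5 7 8].

4 9 2 1 3 6 5 7 8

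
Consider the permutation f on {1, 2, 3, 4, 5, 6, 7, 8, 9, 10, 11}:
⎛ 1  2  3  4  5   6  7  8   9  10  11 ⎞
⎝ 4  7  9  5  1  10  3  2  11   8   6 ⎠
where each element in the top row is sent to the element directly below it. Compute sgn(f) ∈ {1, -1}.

In disjoint-cycle form the cycle lengths are 8, 3.
A cycle of length ℓ contributes ℓ−1 transpositions, so f is a product of 7 + 2 = 9 transpositions — odd.

-1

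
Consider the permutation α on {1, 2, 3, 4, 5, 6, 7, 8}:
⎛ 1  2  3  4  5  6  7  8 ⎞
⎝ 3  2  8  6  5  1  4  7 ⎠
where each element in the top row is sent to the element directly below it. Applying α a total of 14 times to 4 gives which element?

1

Tracing 4 → 6 → … returns to 4 after 6 steps, so 4 lies in a 6-cycle (1 3 8 7 4 6).
Powers repeat with period 6 on this cycle, and 14 mod 6 = 2, so α^14(4) = α^2(4).
Advancing 2 steps from 4: 4 → 6 → 1.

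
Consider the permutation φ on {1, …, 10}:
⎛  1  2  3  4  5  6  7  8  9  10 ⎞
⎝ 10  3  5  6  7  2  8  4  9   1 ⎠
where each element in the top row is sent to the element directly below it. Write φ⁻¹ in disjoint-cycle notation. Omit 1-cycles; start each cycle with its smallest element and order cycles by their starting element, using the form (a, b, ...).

(1, 10)(2, 6, 4, 8, 7, 5, 3)

The cycle decomposition of φ is (1, 10)(2, 3, 5, 7, 8, 4, 6).
Reversing each cycle (and rotating so the smallest element leads) gives φ⁻¹ = (1, 10)(2, 6, 4, 8, 7, 5, 3).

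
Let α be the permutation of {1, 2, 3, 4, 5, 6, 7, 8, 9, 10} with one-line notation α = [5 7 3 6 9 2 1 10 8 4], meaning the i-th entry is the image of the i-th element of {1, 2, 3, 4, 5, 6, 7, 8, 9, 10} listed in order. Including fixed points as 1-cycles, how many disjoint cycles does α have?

The cycle decomposition is (1, 5, 9, 8, 10, 4, 6, 2, 7)(3), which has 2 cycles (counting 1-cycles).

2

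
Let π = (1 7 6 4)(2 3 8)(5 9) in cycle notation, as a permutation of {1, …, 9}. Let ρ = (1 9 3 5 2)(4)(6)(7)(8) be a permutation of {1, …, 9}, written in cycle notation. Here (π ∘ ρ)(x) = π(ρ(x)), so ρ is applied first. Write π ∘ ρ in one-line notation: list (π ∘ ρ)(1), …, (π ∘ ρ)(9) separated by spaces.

5 7 9 1 3 4 6 2 8

Chase each element through ρ then π: 1 → 9 → 5; 2 → 1 → 7; 3 → 5 → 9; 4 → 4 → 1; 5 → 2 → 3; 6 → 6 → 4; 7 → 7 → 6; 8 → 8 → 2; 9 → 3 → 8.
So π ∘ ρ in one-line form is 5 7 9 1 3 4 6 2 8.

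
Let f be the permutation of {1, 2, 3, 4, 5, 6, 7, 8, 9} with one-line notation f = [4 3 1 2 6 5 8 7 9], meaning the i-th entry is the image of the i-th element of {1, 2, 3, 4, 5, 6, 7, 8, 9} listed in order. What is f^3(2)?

Tracing 2 → 3 → … returns to 2 after 4 steps, so 2 lies in a 4-cycle (1, 4, 2, 3).
Advancing 3 steps from 2: 2 → 3 → 1 → 4.

4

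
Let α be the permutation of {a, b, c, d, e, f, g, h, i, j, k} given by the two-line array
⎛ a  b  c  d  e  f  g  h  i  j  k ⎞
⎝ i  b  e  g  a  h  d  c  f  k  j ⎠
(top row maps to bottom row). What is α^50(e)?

i

Tracing e → a → … returns to e after 6 steps, so e lies in a 6-cycle (a, i, f, h, c, e).
Powers repeat with period 6 on this cycle, and 50 mod 6 = 2, so α^50(e) = α^2(e).
Advancing 2 steps from e: e → a → i.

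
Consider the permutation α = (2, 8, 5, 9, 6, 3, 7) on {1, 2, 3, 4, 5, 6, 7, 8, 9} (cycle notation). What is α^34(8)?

8 lies in the 7-cycle (2, 8, 5, 9, 6, 3, 7).
Powers repeat with period 7 on this cycle, and 34 mod 7 = 6, so α^34(8) = α^6(8).
Advancing 6 steps from 8: 8 → 5 → 9 → 6 → 3 → 7 → 2.

2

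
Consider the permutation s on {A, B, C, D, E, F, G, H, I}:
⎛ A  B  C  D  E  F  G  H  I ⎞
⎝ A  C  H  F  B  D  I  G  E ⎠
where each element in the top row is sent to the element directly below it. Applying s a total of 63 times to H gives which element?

Tracing H → G → … returns to H after 6 steps, so H lies in a 6-cycle (B, C, H, G, I, E).
Since the cycle has length 6, s^63 acts on it the same as s^3 (63 mod 6 = 3).
Stepping 3 places around the cycle: H → G → I → E.

E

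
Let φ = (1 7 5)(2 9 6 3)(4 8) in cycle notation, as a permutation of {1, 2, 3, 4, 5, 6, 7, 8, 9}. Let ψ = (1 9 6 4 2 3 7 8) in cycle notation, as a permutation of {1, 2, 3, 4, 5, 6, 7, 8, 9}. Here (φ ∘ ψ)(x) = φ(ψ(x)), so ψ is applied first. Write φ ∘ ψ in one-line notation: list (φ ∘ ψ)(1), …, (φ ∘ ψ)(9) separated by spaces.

For each element, apply ψ then φ: 1 → 9 → 6; 2 → 3 → 2; 3 → 7 → 5; 4 → 2 → 9; 5 → 5 → 1; 6 → 4 → 8; 7 → 8 → 4; 8 → 1 → 7; 9 → 6 → 3.
Collecting the images, φ ∘ ψ = [6 2 5 9 1 8 4 7 3].

6 2 5 9 1 8 4 7 3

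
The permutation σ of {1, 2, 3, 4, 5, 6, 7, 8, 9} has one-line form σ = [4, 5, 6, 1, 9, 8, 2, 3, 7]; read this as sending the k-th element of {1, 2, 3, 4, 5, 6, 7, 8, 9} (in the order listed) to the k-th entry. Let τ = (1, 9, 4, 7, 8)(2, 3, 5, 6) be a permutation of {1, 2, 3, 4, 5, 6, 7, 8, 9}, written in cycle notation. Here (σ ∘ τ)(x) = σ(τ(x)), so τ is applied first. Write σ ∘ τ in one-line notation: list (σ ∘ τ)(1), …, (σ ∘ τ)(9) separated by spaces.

7 6 9 2 8 5 3 4 1

(σ ∘ τ)(x) = σ(τ(x)). Computing each image: σ(τ(1)) = σ(9) = 7, σ(τ(2)) = σ(3) = 6, σ(τ(3)) = σ(5) = 9, σ(τ(4)) = σ(7) = 2, σ(τ(5)) = σ(6) = 8, σ(τ(6)) = σ(2) = 5, σ(τ(7)) = σ(8) = 3, σ(τ(8)) = σ(1) = 4, σ(τ(9)) = σ(4) = 1.
Hence σ ∘ τ = [7 6 9 2 8 5 3 4 1].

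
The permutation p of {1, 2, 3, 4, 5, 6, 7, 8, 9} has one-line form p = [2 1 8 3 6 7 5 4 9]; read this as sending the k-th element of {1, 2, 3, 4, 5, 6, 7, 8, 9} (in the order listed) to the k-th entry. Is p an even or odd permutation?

In disjoint-cycle form the cycle lengths are 3, 3, 2, 1.
A cycle is odd iff its length is even; p has 1 even-length cycle, so sgn(p) = (−1)^1 and p is odd.

odd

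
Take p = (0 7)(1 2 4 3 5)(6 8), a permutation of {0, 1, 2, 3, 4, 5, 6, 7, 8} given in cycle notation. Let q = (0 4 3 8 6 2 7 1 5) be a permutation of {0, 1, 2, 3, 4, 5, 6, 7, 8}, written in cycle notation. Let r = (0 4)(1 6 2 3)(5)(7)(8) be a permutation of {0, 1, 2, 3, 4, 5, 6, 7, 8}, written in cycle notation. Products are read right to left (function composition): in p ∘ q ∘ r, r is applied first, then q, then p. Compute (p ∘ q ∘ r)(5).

(p ∘ q ∘ r)(5) = p(q(r(5))). r(5) = 5, then q(5) = 0, then p(0) = 7, so the result is 7.

7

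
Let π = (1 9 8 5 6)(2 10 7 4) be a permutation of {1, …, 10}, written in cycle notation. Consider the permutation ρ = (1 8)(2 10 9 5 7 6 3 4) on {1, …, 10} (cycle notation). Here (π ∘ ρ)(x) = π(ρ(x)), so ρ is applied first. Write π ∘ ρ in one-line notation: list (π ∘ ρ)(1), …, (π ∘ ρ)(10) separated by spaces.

(π ∘ ρ)(x) = π(ρ(x)). Computing each image: π(ρ(1)) = π(8) = 5, π(ρ(2)) = π(10) = 7, π(ρ(3)) = π(4) = 2, π(ρ(4)) = π(2) = 10, π(ρ(5)) = π(7) = 4, π(ρ(6)) = π(3) = 3, π(ρ(7)) = π(6) = 1, π(ρ(8)) = π(1) = 9, π(ρ(9)) = π(5) = 6, π(ρ(10)) = π(9) = 8.
Hence π ∘ ρ = [5 7 2 10 4 3 1 9 6 8].

5 7 2 10 4 3 1 9 6 8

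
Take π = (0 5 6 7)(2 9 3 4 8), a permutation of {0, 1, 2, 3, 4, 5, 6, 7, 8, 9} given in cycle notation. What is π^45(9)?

9

9 lies in the 5-cycle (2 9 3 4 8).
Since the cycle has length 5, π^45 acts on it the same as π^0 (45 mod 5 = 0).
So π^45(9) = 9.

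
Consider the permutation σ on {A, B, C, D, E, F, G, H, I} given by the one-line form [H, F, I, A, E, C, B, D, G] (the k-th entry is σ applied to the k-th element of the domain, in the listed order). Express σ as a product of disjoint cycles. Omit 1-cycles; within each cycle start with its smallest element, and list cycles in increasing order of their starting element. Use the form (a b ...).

(A H D)(B F C I G)

From A: A → H → D → A, closing the cycle (A H D).
Continuing from each remaining unvisited element yields (A H D)(B F C I G).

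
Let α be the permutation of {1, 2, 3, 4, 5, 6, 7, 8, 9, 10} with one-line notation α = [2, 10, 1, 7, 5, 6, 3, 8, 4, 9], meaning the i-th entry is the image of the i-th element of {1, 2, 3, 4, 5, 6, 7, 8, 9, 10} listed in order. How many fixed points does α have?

3

The fixed points (elements with α(x) = x) are {5, 6, 8}, so there are 3.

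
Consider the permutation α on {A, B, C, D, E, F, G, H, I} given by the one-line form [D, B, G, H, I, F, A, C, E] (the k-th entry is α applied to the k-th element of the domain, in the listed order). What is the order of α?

Writing α as disjoint cycles, the cycle lengths are 5, 2, 1, 1.
The order of α is the least common multiple of its cycle lengths: lcm(5, 2) = 10.

10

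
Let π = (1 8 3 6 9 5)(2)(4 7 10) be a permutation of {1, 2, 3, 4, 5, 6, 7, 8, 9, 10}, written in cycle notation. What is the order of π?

6

The disjoint cycles have lengths 6, 3, 1.
Since disjoint cycles commute, ord(π) = lcm(6, 3) = 6.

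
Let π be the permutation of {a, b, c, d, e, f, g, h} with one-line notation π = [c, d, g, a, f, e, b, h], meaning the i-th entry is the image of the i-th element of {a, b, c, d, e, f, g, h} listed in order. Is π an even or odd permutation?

odd

In disjoint-cycle form the cycle lengths are 5, 2, 1.
A cycle of length ℓ contributes ℓ−1 transpositions, so π is a product of 4 + 1 = 5 transpositions — odd.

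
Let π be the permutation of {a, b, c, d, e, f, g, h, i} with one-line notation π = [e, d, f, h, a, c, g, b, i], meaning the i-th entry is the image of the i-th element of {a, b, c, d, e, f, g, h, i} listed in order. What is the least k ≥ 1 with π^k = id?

The disjoint-cycle form of π has cycle lengths 3, 2, 2, 1, 1.
Since disjoint cycles commute, ord(π) = lcm(3, 2, 2) = 6.

6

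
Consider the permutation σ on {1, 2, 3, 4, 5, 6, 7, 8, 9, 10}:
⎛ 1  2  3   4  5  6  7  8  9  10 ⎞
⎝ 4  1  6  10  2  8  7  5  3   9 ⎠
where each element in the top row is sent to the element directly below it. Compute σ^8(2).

5

Tracing 2 → 1 → … returns to 2 after 9 steps, so 2 lies in a 9-cycle (1, 4, 10, 9, 3, 6, 8, 5, 2).
Stepping 8 places around the cycle: 2 → 1 → 4 → 10 → 9 → 3 → 6 → 8 → 5.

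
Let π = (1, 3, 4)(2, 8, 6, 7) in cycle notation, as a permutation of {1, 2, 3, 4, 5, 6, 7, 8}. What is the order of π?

12

The cycle type of π is (4, 3, 1).
The order of π is the least common multiple of its cycle lengths: lcm(4, 3) = 12.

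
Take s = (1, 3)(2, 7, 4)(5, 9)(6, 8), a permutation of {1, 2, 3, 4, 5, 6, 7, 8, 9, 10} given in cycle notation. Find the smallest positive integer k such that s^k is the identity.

6

The disjoint cycles have lengths 3, 2, 2, 2, 1.
Since disjoint cycles commute, ord(s) = lcm(3, 2, 2, 2) = 6.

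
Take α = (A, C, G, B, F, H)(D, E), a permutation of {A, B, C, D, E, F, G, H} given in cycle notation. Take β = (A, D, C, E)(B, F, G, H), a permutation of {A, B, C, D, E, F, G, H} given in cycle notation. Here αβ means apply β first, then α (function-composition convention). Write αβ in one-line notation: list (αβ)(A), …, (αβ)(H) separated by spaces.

E H D G C B A F

For each element, apply β then α: A → D → E; B → F → H; C → E → D; D → C → G; E → A → C; F → G → B; G → H → A; H → B → F.
Collecting the images, αβ = [E H D G C B A F].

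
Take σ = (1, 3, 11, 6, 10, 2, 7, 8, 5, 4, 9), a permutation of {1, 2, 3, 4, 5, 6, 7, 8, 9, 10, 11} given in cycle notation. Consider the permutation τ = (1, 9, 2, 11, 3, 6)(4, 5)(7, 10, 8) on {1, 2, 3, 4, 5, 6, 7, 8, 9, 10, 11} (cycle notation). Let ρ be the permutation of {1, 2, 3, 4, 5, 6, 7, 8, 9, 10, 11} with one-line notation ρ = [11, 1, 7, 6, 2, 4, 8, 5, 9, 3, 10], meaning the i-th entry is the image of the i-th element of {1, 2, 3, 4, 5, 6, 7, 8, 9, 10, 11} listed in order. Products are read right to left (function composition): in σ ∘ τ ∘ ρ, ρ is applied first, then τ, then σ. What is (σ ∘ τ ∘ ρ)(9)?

7

(σ ∘ τ ∘ ρ)(9) = σ(τ(ρ(9))). ρ(9) = 9, then τ(9) = 2, then σ(2) = 7, so the result is 7.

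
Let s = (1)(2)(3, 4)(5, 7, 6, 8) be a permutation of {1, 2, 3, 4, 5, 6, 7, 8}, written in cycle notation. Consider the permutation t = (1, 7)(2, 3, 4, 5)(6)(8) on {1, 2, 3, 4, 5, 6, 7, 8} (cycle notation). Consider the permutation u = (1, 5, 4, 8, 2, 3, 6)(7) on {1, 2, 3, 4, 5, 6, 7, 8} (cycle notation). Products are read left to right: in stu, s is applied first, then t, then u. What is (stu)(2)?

Apply the permutations in order: s(2) = 2, then t(2) = 3, then u(3) = 6. So (stu)(2) = 6.

6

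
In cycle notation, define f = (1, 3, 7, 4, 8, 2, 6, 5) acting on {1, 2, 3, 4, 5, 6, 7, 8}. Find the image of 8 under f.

8 appears in (1, 3, 7, 4, 8, 2, 6, 5); the next entry (wrapping around) is 2.

2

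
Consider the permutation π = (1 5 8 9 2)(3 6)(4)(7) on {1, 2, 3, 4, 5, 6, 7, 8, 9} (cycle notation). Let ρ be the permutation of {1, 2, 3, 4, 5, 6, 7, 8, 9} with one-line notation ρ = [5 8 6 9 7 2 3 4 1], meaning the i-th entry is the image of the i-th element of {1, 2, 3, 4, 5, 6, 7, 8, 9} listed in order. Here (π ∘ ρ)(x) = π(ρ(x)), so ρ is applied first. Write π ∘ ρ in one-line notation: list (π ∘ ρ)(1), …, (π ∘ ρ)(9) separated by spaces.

8 9 3 2 7 1 6 4 5

For each element, apply ρ then π: 1 → 5 → 8; 2 → 8 → 9; 3 → 6 → 3; 4 → 9 → 2; 5 → 7 → 7; 6 → 2 → 1; 7 → 3 → 6; 8 → 4 → 4; 9 → 1 → 5.
So π ∘ ρ in one-line form is 8 9 3 2 7 1 6 4 5.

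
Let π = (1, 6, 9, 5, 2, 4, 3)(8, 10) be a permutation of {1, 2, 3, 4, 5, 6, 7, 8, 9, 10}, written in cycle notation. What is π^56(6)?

6

6 lies in the 7-cycle (1, 6, 9, 5, 2, 4, 3).
On a 7-cycle, π^7 is the identity, so π^56 = π^0 there (56 ≡ 0 mod 7).
So π^56(6) = 6.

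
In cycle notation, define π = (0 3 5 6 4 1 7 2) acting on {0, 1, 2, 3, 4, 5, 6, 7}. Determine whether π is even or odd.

odd

The cycle lengths are 8.
A cycle is odd iff its length is even; π has 1 even-length cycle, so sgn(π) = (−1)^1 and π is odd.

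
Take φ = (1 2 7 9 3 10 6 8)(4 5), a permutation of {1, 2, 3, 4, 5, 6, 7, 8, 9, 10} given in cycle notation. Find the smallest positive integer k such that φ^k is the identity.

8

The cycle type of φ is (8, 2).
The order is lcm(8, 2) = 8.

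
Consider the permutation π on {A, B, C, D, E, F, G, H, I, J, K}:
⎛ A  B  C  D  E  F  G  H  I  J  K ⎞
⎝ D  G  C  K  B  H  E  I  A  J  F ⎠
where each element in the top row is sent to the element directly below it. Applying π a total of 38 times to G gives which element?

B

Tracing G → E → … returns to G after 3 steps, so G lies in a 3-cycle (B G E).
On a 3-cycle, π^3 is the identity, so π^38 = π^2 there (38 ≡ 2 mod 3).
Advancing 2 steps from G: G → E → B.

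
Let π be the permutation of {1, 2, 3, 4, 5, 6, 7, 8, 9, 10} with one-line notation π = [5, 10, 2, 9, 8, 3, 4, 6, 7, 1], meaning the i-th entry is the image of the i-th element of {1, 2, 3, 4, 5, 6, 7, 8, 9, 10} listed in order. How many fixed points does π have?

No element satisfies π(x) = x, so there are 0 fixed points.

0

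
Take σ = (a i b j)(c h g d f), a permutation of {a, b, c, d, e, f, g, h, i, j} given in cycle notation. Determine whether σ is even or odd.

The cycle lengths are 5, 4, 1.
A cycle of length ℓ contributes ℓ−1 transpositions, so σ is a product of 4 + 3 = 7 transpositions — odd.

odd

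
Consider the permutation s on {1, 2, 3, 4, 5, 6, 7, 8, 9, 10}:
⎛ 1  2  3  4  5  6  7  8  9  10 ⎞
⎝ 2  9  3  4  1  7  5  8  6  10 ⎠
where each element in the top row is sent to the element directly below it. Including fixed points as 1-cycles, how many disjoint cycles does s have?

The cycle decomposition is (1 2 9 6 7 5)(3)(4)(8)(10), which has 5 cycles (counting 1-cycles).

5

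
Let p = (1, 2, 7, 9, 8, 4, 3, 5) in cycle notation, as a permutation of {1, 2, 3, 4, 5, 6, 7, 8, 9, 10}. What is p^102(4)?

9

4 lies in the 8-cycle (1, 2, 7, 9, 8, 4, 3, 5).
Powers repeat with period 8 on this cycle, and 102 mod 8 = 6, so p^102(4) = p^6(4).
Stepping 6 places around the cycle: 4 → 3 → 5 → 1 → 2 → 7 → 9.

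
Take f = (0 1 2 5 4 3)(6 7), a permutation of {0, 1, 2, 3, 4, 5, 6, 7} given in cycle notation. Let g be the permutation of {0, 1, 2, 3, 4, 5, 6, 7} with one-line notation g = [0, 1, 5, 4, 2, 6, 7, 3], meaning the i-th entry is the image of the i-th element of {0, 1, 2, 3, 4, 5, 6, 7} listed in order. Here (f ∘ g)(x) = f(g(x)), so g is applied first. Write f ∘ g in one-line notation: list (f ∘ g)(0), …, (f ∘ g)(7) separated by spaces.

1 2 4 3 5 7 6 0

Chase each element through g then f: 0 → 0 → 1; 1 → 1 → 2; 2 → 5 → 4; 3 → 4 → 3; 4 → 2 → 5; 5 → 6 → 7; 6 → 7 → 6; 7 → 3 → 0.
Collecting the images, f ∘ g = [1 2 4 3 5 7 6 0].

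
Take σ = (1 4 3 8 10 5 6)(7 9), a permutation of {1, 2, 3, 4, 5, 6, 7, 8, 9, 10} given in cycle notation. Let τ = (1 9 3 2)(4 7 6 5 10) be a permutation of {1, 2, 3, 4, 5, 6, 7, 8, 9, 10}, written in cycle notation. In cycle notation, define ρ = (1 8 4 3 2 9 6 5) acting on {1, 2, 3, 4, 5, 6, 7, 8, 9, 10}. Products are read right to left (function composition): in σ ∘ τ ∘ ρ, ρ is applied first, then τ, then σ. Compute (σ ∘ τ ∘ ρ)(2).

Apply the permutations in order: ρ(2) = 9, then τ(9) = 3, then σ(3) = 8. So (σ ∘ τ ∘ ρ)(2) = 8.

8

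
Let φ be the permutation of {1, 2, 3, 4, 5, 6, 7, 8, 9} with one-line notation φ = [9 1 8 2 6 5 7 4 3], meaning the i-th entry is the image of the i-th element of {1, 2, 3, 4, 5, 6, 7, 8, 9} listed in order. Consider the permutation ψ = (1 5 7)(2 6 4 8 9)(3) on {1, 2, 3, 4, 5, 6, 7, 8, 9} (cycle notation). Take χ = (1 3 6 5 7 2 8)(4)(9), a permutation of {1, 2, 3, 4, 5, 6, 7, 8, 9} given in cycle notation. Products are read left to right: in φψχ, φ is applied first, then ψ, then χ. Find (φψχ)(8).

Chase 8: φ(8) = 4; ψ(4) = 8; χ(8) = 1. Hence (φψχ)(8) = 1.

1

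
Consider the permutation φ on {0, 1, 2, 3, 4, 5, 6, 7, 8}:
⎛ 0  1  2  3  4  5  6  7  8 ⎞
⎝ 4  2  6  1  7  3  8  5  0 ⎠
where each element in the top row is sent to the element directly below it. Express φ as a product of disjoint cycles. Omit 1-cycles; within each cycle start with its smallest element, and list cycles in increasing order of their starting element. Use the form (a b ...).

Start at 0 and follow images: 0 → 4 → 7 → 5 → 3 → 1 → 2 → 6 → 8 → 0, giving the cycle (0 4 7 5 3 1 2 6 8).
Repeating from the next unused element and collecting all non-trivial cycles gives (0 4 7 5 3 1 2 6 8).

(0 4 7 5 3 1 2 6 8)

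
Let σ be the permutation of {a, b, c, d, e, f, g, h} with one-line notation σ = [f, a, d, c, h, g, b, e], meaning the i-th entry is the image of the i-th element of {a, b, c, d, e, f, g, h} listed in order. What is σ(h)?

e

h is element number 8 of the domain, and entry number 8 of the one-line form is e, so σ(h) = e.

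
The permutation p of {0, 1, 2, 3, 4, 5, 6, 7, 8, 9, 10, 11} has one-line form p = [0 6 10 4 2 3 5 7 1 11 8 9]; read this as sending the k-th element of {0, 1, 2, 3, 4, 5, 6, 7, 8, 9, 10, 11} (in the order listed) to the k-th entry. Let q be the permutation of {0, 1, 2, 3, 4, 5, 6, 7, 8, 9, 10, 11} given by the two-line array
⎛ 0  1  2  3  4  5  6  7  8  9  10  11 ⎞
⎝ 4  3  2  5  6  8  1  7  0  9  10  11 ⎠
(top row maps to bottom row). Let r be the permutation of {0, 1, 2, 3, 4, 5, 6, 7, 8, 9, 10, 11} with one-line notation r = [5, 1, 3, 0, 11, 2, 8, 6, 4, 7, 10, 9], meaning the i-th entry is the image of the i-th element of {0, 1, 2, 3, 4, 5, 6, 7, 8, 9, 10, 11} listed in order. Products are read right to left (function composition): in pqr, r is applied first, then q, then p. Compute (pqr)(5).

10

(pqr)(5) = p(q(r(5))). r(5) = 2, then q(2) = 2, then p(2) = 10, so the result is 10.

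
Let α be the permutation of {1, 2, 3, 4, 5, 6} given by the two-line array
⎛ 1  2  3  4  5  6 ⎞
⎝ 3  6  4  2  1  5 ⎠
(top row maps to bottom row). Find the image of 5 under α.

The entry below 5 in the array is 1, so α(5) = 1.

1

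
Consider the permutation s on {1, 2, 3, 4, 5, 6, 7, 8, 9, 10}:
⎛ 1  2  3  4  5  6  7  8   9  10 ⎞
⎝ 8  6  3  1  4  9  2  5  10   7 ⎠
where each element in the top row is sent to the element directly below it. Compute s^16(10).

7

Tracing 10 → 7 → … returns to 10 after 5 steps, so 10 lies in a 5-cycle (2, 6, 9, 10, 7).
On a 5-cycle, s^5 is the identity, so s^16 = s^1 there (16 ≡ 1 mod 5).
Advancing 1 step from 10: 10 → 7.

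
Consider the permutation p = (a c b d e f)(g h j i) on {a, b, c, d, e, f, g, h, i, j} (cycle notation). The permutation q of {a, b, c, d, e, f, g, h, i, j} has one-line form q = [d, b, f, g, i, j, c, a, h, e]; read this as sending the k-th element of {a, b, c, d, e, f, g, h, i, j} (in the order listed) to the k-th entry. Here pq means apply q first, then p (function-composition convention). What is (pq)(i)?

(pq)(i) = p(q(i)). q(i) = h, then p(h) = j. So (pq)(i) = j.

j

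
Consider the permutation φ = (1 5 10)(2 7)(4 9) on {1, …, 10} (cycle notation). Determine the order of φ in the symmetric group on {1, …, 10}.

6

The disjoint cycles have lengths 3, 2, 2, 1, 1, 1.
The order of φ is the least common multiple of its cycle lengths: lcm(3, 2, 2) = 6.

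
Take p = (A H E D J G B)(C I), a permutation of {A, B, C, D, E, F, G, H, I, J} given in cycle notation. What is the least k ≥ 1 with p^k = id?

The cycle type of p is (7, 2, 1).
The order of p is the least common multiple of its cycle lengths: lcm(7, 2) = 14.

14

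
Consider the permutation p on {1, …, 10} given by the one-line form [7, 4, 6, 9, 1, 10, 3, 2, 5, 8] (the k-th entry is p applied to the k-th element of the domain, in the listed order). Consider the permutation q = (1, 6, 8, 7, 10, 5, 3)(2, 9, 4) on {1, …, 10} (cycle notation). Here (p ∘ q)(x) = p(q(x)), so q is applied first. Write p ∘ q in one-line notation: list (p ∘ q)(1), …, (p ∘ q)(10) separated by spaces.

10 5 7 4 6 2 8 3 9 1

Chase each element through q then p: 1 → 6 → 10; 2 → 9 → 5; 3 → 1 → 7; 4 → 2 → 4; 5 → 3 → 6; 6 → 8 → 2; 7 → 10 → 8; 8 → 7 → 3; 9 → 4 → 9; 10 → 5 → 1.
So p ∘ q in one-line form is 10 5 7 4 6 2 8 3 9 1.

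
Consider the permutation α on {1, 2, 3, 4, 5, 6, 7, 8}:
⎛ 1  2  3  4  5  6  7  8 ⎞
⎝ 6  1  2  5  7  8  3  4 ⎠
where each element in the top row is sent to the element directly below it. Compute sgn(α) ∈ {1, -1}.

In disjoint-cycle form the cycle lengths are 8.
A cycle of length ℓ contributes ℓ−1 transpositions, so α is a product of 7 transpositions — odd.

-1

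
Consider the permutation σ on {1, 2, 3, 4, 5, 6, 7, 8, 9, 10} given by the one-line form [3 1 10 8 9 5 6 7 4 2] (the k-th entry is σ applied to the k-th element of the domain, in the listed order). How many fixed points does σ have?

0

No element satisfies σ(x) = x, so there are 0 fixed points.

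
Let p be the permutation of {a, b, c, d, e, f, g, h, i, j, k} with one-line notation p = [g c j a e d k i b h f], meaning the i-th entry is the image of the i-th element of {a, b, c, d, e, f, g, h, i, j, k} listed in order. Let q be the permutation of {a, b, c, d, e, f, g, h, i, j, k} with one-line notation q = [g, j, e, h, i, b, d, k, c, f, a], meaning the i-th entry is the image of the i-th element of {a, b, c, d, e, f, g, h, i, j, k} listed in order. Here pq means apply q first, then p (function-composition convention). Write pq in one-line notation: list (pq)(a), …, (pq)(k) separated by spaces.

k h e i b c a f j d g

(pq)(x) = p(q(x)). Computing each image: p(q(a)) = p(g) = k, p(q(b)) = p(j) = h, p(q(c)) = p(e) = e, p(q(d)) = p(h) = i, p(q(e)) = p(i) = b, p(q(f)) = p(b) = c, p(q(g)) = p(d) = a, p(q(h)) = p(k) = f, p(q(i)) = p(c) = j, p(q(j)) = p(f) = d, p(q(k)) = p(a) = g.
Hence pq = [k h e i b c a f j d g].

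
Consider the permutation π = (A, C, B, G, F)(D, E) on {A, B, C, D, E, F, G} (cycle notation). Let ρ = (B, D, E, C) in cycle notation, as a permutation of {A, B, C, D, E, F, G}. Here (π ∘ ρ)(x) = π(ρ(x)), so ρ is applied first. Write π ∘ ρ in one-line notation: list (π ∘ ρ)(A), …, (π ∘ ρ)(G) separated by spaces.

(π ∘ ρ)(x) = π(ρ(x)). Computing each image: π(ρ(A)) = π(A) = C, π(ρ(B)) = π(D) = E, π(ρ(C)) = π(B) = G, π(ρ(D)) = π(E) = D, π(ρ(E)) = π(C) = B, π(ρ(F)) = π(F) = A, π(ρ(G)) = π(G) = F.
Hence π ∘ ρ = [C E G D B A F].

C E G D B A F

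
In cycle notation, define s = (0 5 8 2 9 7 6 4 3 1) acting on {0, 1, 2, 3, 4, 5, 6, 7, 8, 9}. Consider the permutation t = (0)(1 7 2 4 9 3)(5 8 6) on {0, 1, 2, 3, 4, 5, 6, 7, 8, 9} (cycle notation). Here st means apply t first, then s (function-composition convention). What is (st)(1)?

t(1) = 7, then s(7) = 6; composing gives (st)(1) = 6.

6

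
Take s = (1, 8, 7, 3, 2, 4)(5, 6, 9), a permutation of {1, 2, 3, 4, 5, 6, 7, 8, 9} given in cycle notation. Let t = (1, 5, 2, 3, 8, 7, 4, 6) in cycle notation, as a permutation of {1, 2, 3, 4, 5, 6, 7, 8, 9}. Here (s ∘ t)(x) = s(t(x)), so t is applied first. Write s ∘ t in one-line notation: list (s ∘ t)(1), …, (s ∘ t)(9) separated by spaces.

6 2 7 9 4 8 1 3 5

Chase each element through t then s: 1 → 5 → 6; 2 → 3 → 2; 3 → 8 → 7; 4 → 6 → 9; 5 → 2 → 4; 6 → 1 → 8; 7 → 4 → 1; 8 → 7 → 3; 9 → 9 → 5.
So s ∘ t in one-line form is 6 2 7 9 4 8 1 3 5.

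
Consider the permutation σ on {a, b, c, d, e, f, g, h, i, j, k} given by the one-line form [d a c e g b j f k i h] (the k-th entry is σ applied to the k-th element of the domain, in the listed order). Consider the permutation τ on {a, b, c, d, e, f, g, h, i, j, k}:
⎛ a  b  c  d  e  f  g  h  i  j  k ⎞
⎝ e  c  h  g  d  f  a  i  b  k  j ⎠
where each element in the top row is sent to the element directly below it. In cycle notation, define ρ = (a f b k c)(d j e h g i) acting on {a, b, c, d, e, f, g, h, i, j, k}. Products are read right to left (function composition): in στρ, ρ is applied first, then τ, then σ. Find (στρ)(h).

Chase h: ρ(h) = g; τ(g) = a; σ(a) = d. Hence (στρ)(h) = d.

d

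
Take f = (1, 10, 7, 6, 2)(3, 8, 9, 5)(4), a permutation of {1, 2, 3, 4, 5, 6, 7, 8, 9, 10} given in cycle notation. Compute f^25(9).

5

9 lies in the 4-cycle (3, 8, 9, 5).
Since the cycle has length 4, f^25 acts on it the same as f^1 (25 mod 4 = 1).
Stepping 1 place around the cycle: 9 → 5.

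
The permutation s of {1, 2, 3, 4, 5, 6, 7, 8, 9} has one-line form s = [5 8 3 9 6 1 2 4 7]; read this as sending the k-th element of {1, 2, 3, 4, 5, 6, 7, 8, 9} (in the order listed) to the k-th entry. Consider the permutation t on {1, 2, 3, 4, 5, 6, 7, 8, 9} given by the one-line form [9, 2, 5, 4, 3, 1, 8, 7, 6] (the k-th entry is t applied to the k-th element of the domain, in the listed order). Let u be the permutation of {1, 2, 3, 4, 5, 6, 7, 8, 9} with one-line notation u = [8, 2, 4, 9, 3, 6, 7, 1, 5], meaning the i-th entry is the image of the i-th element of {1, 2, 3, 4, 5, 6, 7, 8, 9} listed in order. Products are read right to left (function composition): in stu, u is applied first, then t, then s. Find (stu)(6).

Chase 6: u(6) = 6; t(6) = 1; s(1) = 5. Hence (stu)(6) = 5.

5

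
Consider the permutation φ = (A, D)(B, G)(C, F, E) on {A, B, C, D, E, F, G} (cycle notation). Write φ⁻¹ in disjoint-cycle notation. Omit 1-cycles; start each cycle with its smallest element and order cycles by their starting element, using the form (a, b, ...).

(A, D)(B, G)(C, E, F)

If φ sends a → b within a cycle, φ⁻¹ sends b → a; equivalently, reverse each cycle.
Reversing each cycle of φ and rotating so the smallest element leads gives (A, D)(B, G)(C, E, F).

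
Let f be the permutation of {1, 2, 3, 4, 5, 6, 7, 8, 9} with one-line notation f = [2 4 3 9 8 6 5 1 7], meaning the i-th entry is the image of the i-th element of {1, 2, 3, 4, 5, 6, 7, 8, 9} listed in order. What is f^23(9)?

5

Tracing 9 → 7 → … returns to 9 after 7 steps, so 9 lies in a 7-cycle (1 2 4 9 7 5 8).
Powers repeat with period 7 on this cycle, and 23 mod 7 = 2, so f^23(9) = f^2(9).
Advancing 2 steps from 9: 9 → 7 → 5.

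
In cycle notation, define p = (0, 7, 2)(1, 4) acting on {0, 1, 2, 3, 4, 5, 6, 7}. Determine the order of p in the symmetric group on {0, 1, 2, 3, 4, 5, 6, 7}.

6

The cycle type of p is (3, 2, 1, 1, 1).
Since disjoint cycles commute, ord(p) = lcm(3, 2) = 6.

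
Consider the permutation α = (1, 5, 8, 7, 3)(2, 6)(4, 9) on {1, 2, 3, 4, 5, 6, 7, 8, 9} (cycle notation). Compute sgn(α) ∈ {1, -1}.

The cycle lengths are 5, 2, 2.
A cycle is odd iff its length is even; α has 2 even-length cycles, so sgn(α) = (−1)^2 and α is even.

1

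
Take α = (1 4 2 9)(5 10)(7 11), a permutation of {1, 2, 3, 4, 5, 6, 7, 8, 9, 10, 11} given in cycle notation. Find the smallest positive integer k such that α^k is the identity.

The cycle type of α is (4, 2, 2, 1, 1, 1).
The order of α is the least common multiple of its cycle lengths: lcm(4, 2, 2) = 4.

4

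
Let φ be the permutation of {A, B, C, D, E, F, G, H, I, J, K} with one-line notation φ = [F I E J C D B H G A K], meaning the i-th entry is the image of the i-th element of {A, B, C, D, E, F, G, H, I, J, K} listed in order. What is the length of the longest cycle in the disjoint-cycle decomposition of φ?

4

Decomposing into disjoint cycles gives (A, F, D, J)(B, I, G)(C, E); the longest has length 4.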